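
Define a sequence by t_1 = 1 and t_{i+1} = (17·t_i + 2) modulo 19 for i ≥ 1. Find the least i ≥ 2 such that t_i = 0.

2

Computing terms: t_1 = 1, t_2 = 0, t_3 = 2, t_4 = 17, t_5 = 6, t_6 = 9, t_7 = 3, t_8 = 15, t_9 = 10, t_{10} = 1.
The sequence repeats with period 9.
The value 0 first appears (with i ≥ 2) at t_2.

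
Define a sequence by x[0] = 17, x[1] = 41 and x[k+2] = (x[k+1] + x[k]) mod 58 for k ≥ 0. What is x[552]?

Listing terms: x[0] = 17,  x[1] = 41,  x[2] = 0,  x[3] = 41,  x[4] = 41,  x[5] = 24,  x[6] = 7,  x[7] = 31,  x[8] = 38,  x[9] = 11,  x[10] = 49,  x[11] = 2,  x[12] = 51,  x[13] = 53,  x[14] = 46,  x[15] = 41,  x[16] = 29,  x[17] = 12,  x[18] = 41,  x[19] = 53,  x[20] = 36,  x[21] = 31,  x[22] = 9,  x[23] = 40,  x[24] = 49,  x[25] = 31,  x[26] = 22,  x[27] = 53,  x[28] = 17,  x[29] = 12,  x[30] = 29,  x[31] = 41,  x[32] = 12,  x[33] = 53,  x[34] = 7,  x[35] = 2,  x[36] = 9,  x[37] = 11,  x[38] = 20,  x[39] = 31,  x[40] = 51,  x[41] = 24,  x[42] = 17,  x[43] = 41.
The sequence repeats with period 42.
So x[552] = x[0 + ((552-0) mod 42)] = x[6] = 7.

7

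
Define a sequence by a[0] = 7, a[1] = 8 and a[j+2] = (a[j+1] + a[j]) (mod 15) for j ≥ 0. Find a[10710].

We have a[0] = 7, a[1] = 8, a[2] = 0, a[3] = 8, a[4] = 8, a[5] = 1, a[6] = 9, a[7] = 10, a[8] = 4, a[9] = 14, a[10] = 3, a[11] = 2, a[12] = 5, a[13] = 7, a[14] = 12, a[15] = 4, a[16] = 1, a[17] = 5, a[18] = 6, a[19] = 11, a[20] = 2, a[21] = 13, a[22] = 0, a[23] = 13, a[24] = 13, a[25] = 11, a[26] = 9, a[27] = 5, a[28] = 14, a[29] = 4, a[30] = 3, a[31] = 7, a[32] = 10, a[33] = 2, a[34] = 12, a[35] = 14, a[36] = 11, a[37] = 10, a[38] = 6, a[39] = 1, a[40] = 7, a[41] = 8.
Since (a[40], a[41]) = (a[0], a[1]) = (7, 8) (two consecutive terms determine the rest), the sequence is periodic with period 40.
So a[10710] = a[0 + ((10710-0) mod 40)] = a[30] = 3.

3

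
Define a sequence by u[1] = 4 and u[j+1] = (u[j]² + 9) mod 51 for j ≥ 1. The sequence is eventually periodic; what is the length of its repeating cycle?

We have u[1] = 4,  u[2] = 25,  u[3] = 22,  u[4] = 34,  u[5] = 43,  u[6] = 22.
Since u[6] = u[3] = 22, the sequence is eventually periodic: after a pre-period of length 2 it cycles with period 3.

3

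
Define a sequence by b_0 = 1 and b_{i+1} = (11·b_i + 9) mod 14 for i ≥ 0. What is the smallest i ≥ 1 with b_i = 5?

2

Computing terms: b_0 = 1; b_1 = 6; b_2 = 5; b_3 = 8; b_4 = 13; b_5 = 12; b_6 = 1.
The sequence repeats with period 6.
The value 5 first appears (with i ≥ 1) at b_2.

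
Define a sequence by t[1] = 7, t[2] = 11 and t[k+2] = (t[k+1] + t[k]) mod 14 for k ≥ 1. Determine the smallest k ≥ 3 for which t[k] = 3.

8

t[1] = 7, t[2] = 11, t[3] = 4, t[4] = 1, t[5] = 5, t[6] = 6, t[7] = 11, t[8] = 3, t[9] = 0, t[10] = 3, t[11] = 3, t[12] = 6, t[13] = 9, t[14] = 1, t[15] = 10, t[16] = 11, t[17] = 7, t[18] = 4, t[19] = 11, t[20] = 1, t[21] = 12, t[22] = 13, t[23] = 11, t[24] = 10, t[25] = 7, t[26] = 3, t[27] = 10, t[28] = 13, t[29] = 9, t[30] = 8, t[31] = 3, t[32] = 11, t[33] = 0, t[34] = 11, t[35] = 11, t[36] = 8, t[37] = 5, t[38] = 13, t[39] = 4, t[40] = 3, t[41] = 7, t[42] = 10, t[43] = 3, t[44] = 13, t[45] = 2, t[46] = 1, t[47] = 3, t[48] = 4, t[49] = 7, t[50] = 11.
The sequence repeats with period 48.
The value 3 first appears (with k ≥ 3) at t[8].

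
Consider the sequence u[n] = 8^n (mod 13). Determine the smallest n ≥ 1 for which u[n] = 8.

u[0] = 1,  u[1] = 8,  u[2] = 12,  u[3] = 5,  u[4] = 1.
The sequence repeats with period 4.
The value 8 first appears (with n ≥ 1) at u[1].

1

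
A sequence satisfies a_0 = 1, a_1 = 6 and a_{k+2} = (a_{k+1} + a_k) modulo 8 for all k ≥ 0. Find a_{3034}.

4

We have a_0 = 1,  a_1 = 6,  a_2 = 7,  a_3 = 5,  a_4 = 4,  a_5 = 1,  a_6 = 5,  a_7 = 6,  a_8 = 3,  a_9 = 1,  a_{10} = 4,  a_{11} = 5,  a_{12} = 1,  a_{13} = 6.
The sequence repeats with period 12.
So a_{3034} = a_{0 + ((3034-0) mod 12)} = a_{10} = 4.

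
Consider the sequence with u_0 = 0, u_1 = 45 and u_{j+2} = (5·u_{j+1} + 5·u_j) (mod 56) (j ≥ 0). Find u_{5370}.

u_0 = 0,  u_1 = 45,  u_2 = 1,  u_3 = 6,  u_4 = 35,  u_5 = 37,  u_6 = 24,  u_7 = 25,  u_8 = 21,  u_9 = 6,  u_{10} = 23,  u_{11} = 33,  u_{12} = 0,  u_{13} = 53,  u_{14} = 41,  u_{15} = 22,  u_{16} = 35,  u_{17} = 5,  u_{18} = 32,  u_{19} = 17,  u_{20} = 21,  u_{21} = 22,  u_{22} = 47,  u_{23} = 9,  u_{24} = 0,  u_{25} = 45.
The sequence repeats with period 24.
So u_{5370} = u_{0 + ((5370-0) mod 24)} = u_{18} = 32.

32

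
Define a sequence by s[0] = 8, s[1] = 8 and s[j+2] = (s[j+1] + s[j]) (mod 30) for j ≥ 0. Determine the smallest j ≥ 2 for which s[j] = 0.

19

Computing terms: s[0] = 8,  s[1] = 8,  s[2] = 16,  s[3] = 24,  s[4] = 10,  s[5] = 4,  s[6] = 14,  s[7] = 18,  s[8] = 2,  s[9] = 20,  s[10] = 22,  s[11] = 12,  s[12] = 4,  s[13] = 16,  s[14] = 20,  s[15] = 6,  s[16] = 26,  s[17] = 2,  s[18] = 28,  s[19] = 0,  s[20] = 28,  s[21] = 28,  s[22] = 26,  s[23] = 24,  s[24] = 20,  s[25] = 14,  s[26] = 4,  s[27] = 18,  s[28] = 22,  s[29] = 10,  s[30] = 2,  s[31] = 12,  s[32] = 14,  s[33] = 26,  s[34] = 10,  s[35] = 6,  s[36] = 16,  s[37] = 22,  s[38] = 8,  s[39] = 0,  s[40] = 8,  s[41] = 8.
The sequence repeats with period 40.
The value 0 first appears (with j ≥ 2) at s[19].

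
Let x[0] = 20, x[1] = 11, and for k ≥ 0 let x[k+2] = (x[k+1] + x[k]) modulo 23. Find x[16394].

x[0] = 20, x[1] = 11, x[2] = 8, x[3] = 19, x[4] = 4, x[5] = 0, x[6] = 4, x[7] = 4, x[8] = 8, x[9] = 12, x[10] = 20, x[11] = 9, x[12] = 6, x[13] = 15, x[14] = 21, x[15] = 13, x[16] = 11, x[17] = 1, x[18] = 12, x[19] = 13, x[20] = 2, x[21] = 15, x[22] = 17, x[23] = 9, x[24] = 3, x[25] = 12, x[26] = 15, x[27] = 4, x[28] = 19, x[29] = 0, x[30] = 19, x[31] = 19, x[32] = 15, x[33] = 11, x[34] = 3, x[35] = 14, x[36] = 17, x[37] = 8, x[38] = 2, x[39] = 10, x[40] = 12, x[41] = 22, x[42] = 11, x[43] = 10, x[44] = 21, x[45] = 8, x[46] = 6, x[47] = 14, x[48] = 20, x[49] = 11.
The sequence repeats with period 48.
So x[16394] = x[0 + ((16394-0) mod 48)] = x[26] = 15.

15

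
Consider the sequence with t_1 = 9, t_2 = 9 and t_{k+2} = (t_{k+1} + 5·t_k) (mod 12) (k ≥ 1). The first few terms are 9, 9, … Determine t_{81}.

We have t_1 = 9; t_2 = 9; t_3 = 6; t_4 = 3; t_5 = 9; t_6 = 0; t_7 = 9; t_8 = 9.
Since (t_7, t_8) = (t_1, t_2) = (9, 9) (two consecutive terms determine the rest), the sequence is periodic with period 6.
So t_{81} = t_{1 + ((81-1) mod 6)} = t_3 = 6.

6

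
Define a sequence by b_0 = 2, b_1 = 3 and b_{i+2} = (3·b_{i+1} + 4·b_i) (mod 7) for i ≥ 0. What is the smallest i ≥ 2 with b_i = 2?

6

Listing terms: b_0 = 2,  b_1 = 3,  b_2 = 3,  b_3 = 0,  b_4 = 5,  b_5 = 1,  b_6 = 2,  b_7 = 3.
The sequence repeats with period 6.
The value 2 next appears (with i ≥ 2) at b_6.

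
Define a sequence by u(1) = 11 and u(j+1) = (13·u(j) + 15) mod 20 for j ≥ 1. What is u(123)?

9

Computing terms: u(1) = 11, u(2) = 18, u(3) = 9, u(4) = 12, u(5) = 11.
The sequence repeats with period 4.
So u(123) = u(1 + ((123-1) mod 4)) = u(3) = 9.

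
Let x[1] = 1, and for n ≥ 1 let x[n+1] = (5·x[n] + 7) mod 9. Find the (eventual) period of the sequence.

6

Listing terms: x[1] = 1; x[2] = 3; x[3] = 4; x[4] = 0; x[5] = 7; x[6] = 6; x[7] = 1.
The sequence repeats with period 6.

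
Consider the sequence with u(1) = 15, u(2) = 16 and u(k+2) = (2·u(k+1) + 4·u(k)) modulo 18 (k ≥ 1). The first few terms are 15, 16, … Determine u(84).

8

We have u(1) = 15, u(2) = 16, u(3) = 2, u(4) = 14, u(5) = 0, u(6) = 2, u(7) = 4, u(8) = 16, u(9) = 12, u(10) = 16, u(11) = 8, u(12) = 8, u(13) = 12, u(14) = 2, u(15) = 16, u(16) = 4, u(17) = 0, u(18) = 16, u(19) = 14, u(20) = 2, u(21) = 6, u(22) = 2, u(23) = 10, u(24) = 10, u(25) = 6, u(26) = 16, u(27) = 2.
Since (u(26), u(27)) = (u(2), u(3)) = (16, 2) (two consecutive terms determine the rest), the sequence is eventually periodic: after a pre-period of length 1 it cycles with period 24.
For k ≥ 2, u(k) depends only on (k - 2) mod 24. (84 - 2) mod 24 = 10, so u(84) = u(12) = 8.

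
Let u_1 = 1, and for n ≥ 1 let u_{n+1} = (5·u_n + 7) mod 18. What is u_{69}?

13

We have u_1 = 1,  u_2 = 12,  u_3 = 13,  u_4 = 0,  u_5 = 7,  u_6 = 6,  u_7 = 1.
Since u_7 = u_1 = 1, the sequence is periodic with period 6.
(69 - 1) mod 6 = 2, so u_{69} = u_3 = 13.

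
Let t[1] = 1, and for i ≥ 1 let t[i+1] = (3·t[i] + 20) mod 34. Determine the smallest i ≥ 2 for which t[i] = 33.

12

Listing terms: t[1] = 1, t[2] = 23, t[3] = 21, t[4] = 15, t[5] = 31, t[6] = 11, t[7] = 19, t[8] = 9, t[9] = 13, t[10] = 25, t[11] = 27, t[12] = 33, t[13] = 17, t[14] = 3, t[15] = 29, t[16] = 5, t[17] = 1.
The sequence repeats with period 16.
The value 33 first appears (with i ≥ 2) at t[12].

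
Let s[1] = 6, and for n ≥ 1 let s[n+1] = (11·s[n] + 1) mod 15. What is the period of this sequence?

10

Computing terms: s[1] = 6,  s[2] = 7,  s[3] = 3,  s[4] = 4,  s[5] = 0,  s[6] = 1,  s[7] = 12,  s[8] = 13,  s[9] = 9,  s[10] = 10,  s[11] = 6.
The sequence repeats with period 10.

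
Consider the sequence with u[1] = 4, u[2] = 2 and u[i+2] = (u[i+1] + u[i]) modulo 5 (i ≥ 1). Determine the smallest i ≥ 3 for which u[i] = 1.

Listing terms: u[1] = 4, u[2] = 2, u[3] = 1, u[4] = 3, u[5] = 4, u[6] = 2.
The sequence repeats with period 4.
The value 1 first appears (with i ≥ 3) at u[3].

3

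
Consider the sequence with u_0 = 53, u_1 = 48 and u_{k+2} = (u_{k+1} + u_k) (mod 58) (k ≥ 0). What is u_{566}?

u_0 = 53; u_1 = 48; u_2 = 43; u_3 = 33; u_4 = 18; u_5 = 51; u_6 = 11; u_7 = 4; u_8 = 15; u_9 = 19; u_{10} = 34; u_{11} = 53; u_{12} = 29; u_{13} = 24; u_{14} = 53; u_{15} = 19; u_{16} = 14; u_{17} = 33; u_{18} = 47; u_{19} = 22; u_{20} = 11; u_{21} = 33; u_{22} = 44; u_{23} = 19; u_{24} = 5; u_{25} = 24; u_{26} = 29; u_{27} = 53; u_{28} = 24; u_{29} = 19; u_{30} = 43; u_{31} = 4; u_{32} = 47; u_{33} = 51; u_{34} = 40; u_{35} = 33; u_{36} = 15; u_{37} = 48; u_{38} = 5; u_{39} = 53; u_{40} = 0; u_{41} = 53; u_{42} = 53; u_{43} = 48.
The sequence repeats with period 42.
So u_{566} = u_{0 + ((566-0) mod 42)} = u_{20} = 11.

11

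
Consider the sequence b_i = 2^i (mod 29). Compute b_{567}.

b_0 = 1; b_1 = 2; b_2 = 4; b_3 = 8; b_4 = 16; b_5 = 3; b_6 = 6; b_7 = 12; b_8 = 24; b_9 = 19; b_{10} = 9; b_{11} = 18; b_{12} = 7; b_{13} = 14; b_{14} = 28; b_{15} = 27; b_{16} = 25; b_{17} = 21; b_{18} = 13; b_{19} = 26; b_{20} = 23; b_{21} = 17; b_{22} = 5; b_{23} = 10; b_{24} = 20; b_{25} = 11; b_{26} = 22; b_{27} = 15; b_{28} = 1.
The sequence repeats with period 28.
(567 - 0) mod 28 = 7, so b_{567} = b_7 = 12.

12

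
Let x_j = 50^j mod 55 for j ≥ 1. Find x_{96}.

We have x_1 = 50, x_2 = 25, x_3 = 40, x_4 = 20, x_5 = 10, x_6 = 5, x_7 = 30, x_8 = 15, x_9 = 35, x_{10} = 45, x_{11} = 50.
The sequence repeats with period 10.
(96 - 1) mod 10 = 5, so x_{96} = x_6 = 5.

5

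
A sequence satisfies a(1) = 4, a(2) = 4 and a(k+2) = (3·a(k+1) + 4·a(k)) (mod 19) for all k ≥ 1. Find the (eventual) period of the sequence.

Computing terms: a(1) = 4; a(2) = 4; a(3) = 9; a(4) = 5; a(5) = 13; a(6) = 2; a(7) = 1; a(8) = 11; a(9) = 18; a(10) = 3; a(11) = 5; a(12) = 8; a(13) = 6; a(14) = 12; a(15) = 3; a(16) = 0; a(17) = 12; a(18) = 17; a(19) = 4; a(20) = 4.
The sequence repeats with period 18.

18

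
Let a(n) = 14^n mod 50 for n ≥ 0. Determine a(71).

14

We have a(0) = 1,  a(1) = 14,  a(2) = 46,  a(3) = 44,  a(4) = 16,  a(5) = 24,  a(6) = 36,  a(7) = 4,  a(8) = 6,  a(9) = 34,  a(10) = 26,  a(11) = 14.
Since a(11) = a(1) = 14, the sequence is eventually periodic: after a pre-period of length 1 it cycles with period 10.
For n ≥ 1, a(n) depends only on (n - 1) mod 10. (71 - 1) mod 10 = 0, so a(71) = a(1) = 14.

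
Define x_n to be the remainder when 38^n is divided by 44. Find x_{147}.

36

We have x_0 = 1; x_1 = 38; x_2 = 36; x_3 = 4; x_4 = 20; x_5 = 12; x_6 = 16; x_7 = 36.
Since x_7 = x_2 = 36, the sequence is eventually periodic: after a pre-period of length 2 it cycles with period 5.
For n ≥ 2, x_n depends only on (n - 2) mod 5. (147 - 2) mod 5 = 0, so x_{147} = x_2 = 36.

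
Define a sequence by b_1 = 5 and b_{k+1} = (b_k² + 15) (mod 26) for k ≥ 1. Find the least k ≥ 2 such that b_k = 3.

We have b_1 = 5,  b_2 = 14,  b_3 = 3,  b_4 = 24,  b_5 = 19,  b_6 = 12,  b_7 = 3.
Since b_7 = b_3 = 3, the sequence is eventually periodic: after a pre-period of length 2 it cycles with period 4.
The value 3 first appears (with k ≥ 2) at b_3.

3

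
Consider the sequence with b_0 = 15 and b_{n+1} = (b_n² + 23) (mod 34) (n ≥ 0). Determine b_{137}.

Listing terms: b_0 = 15; b_1 = 10; b_2 = 21; b_3 = 22; b_4 = 31; b_5 = 32; b_6 = 27; b_7 = 4; b_8 = 5; b_9 = 14; b_{10} = 15.
The sequence repeats with period 10.
(137 - 0) mod 10 = 7, so b_{137} = b_7 = 4.

4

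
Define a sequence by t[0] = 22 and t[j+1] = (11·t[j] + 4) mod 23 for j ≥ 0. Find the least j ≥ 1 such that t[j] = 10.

21

Listing terms: t[0] = 22; t[1] = 16; t[2] = 19; t[3] = 6; t[4] = 1; t[5] = 15; t[6] = 8; t[7] = 0; t[8] = 4; t[9] = 2; t[10] = 3; t[11] = 14; t[12] = 20; t[13] = 17; t[14] = 7; t[15] = 12; t[16] = 21; t[17] = 5; t[18] = 13; t[19] = 9; t[20] = 11; t[21] = 10; t[22] = 22.
Since t[22] = t[0] = 22, the sequence is periodic with period 22.
The value 10 first appears (with j ≥ 1) at t[21].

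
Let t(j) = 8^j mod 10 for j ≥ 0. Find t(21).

8

t(0) = 1, t(1) = 8, t(2) = 4, t(3) = 2, t(4) = 6, t(5) = 8.
Since t(5) = t(1) = 8, the sequence is eventually periodic: after a pre-period of length 1 it cycles with period 4.
For j ≥ 1, t(j) depends only on (j - 1) mod 4. (21 - 1) mod 4 = 0, so t(21) = t(1) = 8.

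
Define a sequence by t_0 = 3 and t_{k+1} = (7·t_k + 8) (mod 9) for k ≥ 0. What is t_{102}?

0

Computing terms: t_0 = 3, t_1 = 2, t_2 = 4, t_3 = 0, t_4 = 8, t_5 = 1, t_6 = 6, t_7 = 5, t_8 = 7, t_9 = 3.
Since t_9 = t_0 = 3, the sequence is periodic with period 9.
So t_{102} = t_{0 + ((102-0) mod 9)} = t_3 = 0.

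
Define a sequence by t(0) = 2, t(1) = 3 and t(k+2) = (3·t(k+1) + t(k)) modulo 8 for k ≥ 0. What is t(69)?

4

Listing terms: t(0) = 2, t(1) = 3, t(2) = 3, t(3) = 4, t(4) = 7, t(5) = 1, t(6) = 2, t(7) = 7, t(8) = 7, t(9) = 4, t(10) = 3, t(11) = 5, t(12) = 2, t(13) = 3.
Since (t(12), t(13)) = (t(0), t(1)) = (2, 3) (two consecutive terms determine the rest), the sequence is periodic with period 12.
(69 - 0) mod 12 = 9, so t(69) = t(9) = 4.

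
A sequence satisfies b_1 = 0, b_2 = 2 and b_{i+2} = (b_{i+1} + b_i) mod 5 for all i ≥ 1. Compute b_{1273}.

3

b_1 = 0; b_2 = 2; b_3 = 2; b_4 = 4; b_5 = 1; b_6 = 0; b_7 = 1; b_8 = 1; b_9 = 2; b_{10} = 3; b_{11} = 0; b_{12} = 3; b_{13} = 3; b_{14} = 1; b_{15} = 4; b_{16} = 0; b_{17} = 4; b_{18} = 4; b_{19} = 3; b_{20} = 2; b_{21} = 0; b_{22} = 2.
Since (b_{21}, b_{22}) = (b_1, b_2) = (0, 2) (two consecutive terms determine the rest), the sequence is periodic with period 20.
So b_{1273} = b_{1 + ((1273-1) mod 20)} = b_{13} = 3.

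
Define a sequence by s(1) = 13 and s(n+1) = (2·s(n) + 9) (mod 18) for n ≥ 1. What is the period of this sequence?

6

Computing terms: s(1) = 13, s(2) = 17, s(3) = 7, s(4) = 5, s(5) = 1, s(6) = 11, s(7) = 13.
The sequence repeats with period 6.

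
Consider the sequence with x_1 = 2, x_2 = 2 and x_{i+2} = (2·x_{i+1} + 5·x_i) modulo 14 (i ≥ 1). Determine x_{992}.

2

Listing terms: x_1 = 2,  x_2 = 2,  x_3 = 0,  x_4 = 10,  x_5 = 6,  x_6 = 6,  x_7 = 0,  x_8 = 2,  x_9 = 4,  x_{10} = 4,  x_{11} = 0,  x_{12} = 6,  x_{13} = 12,  x_{14} = 12,  x_{15} = 0,  x_{16} = 4,  x_{17} = 8,  x_{18} = 8,  x_{19} = 0,  x_{20} = 12,  x_{21} = 10,  x_{22} = 10,  x_{23} = 0,  x_{24} = 8,  x_{25} = 2,  x_{26} = 2.
The sequence repeats with period 24.
(992 - 1) mod 24 = 7, so x_{992} = x_8 = 2.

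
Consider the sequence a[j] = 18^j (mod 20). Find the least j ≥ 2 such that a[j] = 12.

3

We have a[1] = 18; a[2] = 4; a[3] = 12; a[4] = 16; a[5] = 8; a[6] = 4.
Since a[6] = a[2] = 4, the sequence is eventually periodic: after a pre-period of length 1 it cycles with period 4.
The value 12 first appears (with j ≥ 2) at a[3].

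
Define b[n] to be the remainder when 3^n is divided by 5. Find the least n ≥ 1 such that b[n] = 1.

We have b[0] = 1; b[1] = 3; b[2] = 4; b[3] = 2; b[4] = 1.
The sequence repeats with period 4.
The value 1 next appears (with n ≥ 1) at b[4].

4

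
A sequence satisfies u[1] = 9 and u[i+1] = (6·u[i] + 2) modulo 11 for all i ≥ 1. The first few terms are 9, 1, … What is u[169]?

2

We have u[1] = 9,  u[2] = 1,  u[3] = 8,  u[4] = 6,  u[5] = 5,  u[6] = 10,  u[7] = 7,  u[8] = 0,  u[9] = 2,  u[10] = 3,  u[11] = 9.
The sequence repeats with period 10.
(169 - 1) mod 10 = 8, so u[169] = u[9] = 2.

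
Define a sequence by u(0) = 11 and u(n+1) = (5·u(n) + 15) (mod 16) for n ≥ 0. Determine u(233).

u(0) = 11, u(1) = 6, u(2) = 13, u(3) = 0, u(4) = 15, u(5) = 10, u(6) = 1, u(7) = 4, u(8) = 3, u(9) = 14, u(10) = 5, u(11) = 8, u(12) = 7, u(13) = 2, u(14) = 9, u(15) = 12, u(16) = 11.
The sequence repeats with period 16.
So u(233) = u(0 + ((233-0) mod 16)) = u(9) = 14.

14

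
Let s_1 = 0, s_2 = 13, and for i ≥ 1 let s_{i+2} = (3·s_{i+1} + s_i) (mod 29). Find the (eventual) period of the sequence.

28

Listing terms: s_1 = 0, s_2 = 13, s_3 = 10, s_4 = 14, s_5 = 23, s_6 = 25, s_7 = 11, s_8 = 0, s_9 = 11, s_{10} = 4, s_{11} = 23, s_{12} = 15, s_{13} = 10, s_{14} = 16, s_{15} = 0, s_{16} = 16, s_{17} = 19, s_{18} = 15, s_{19} = 6, s_{20} = 4, s_{21} = 18, s_{22} = 0, s_{23} = 18, s_{24} = 25, s_{25} = 6, s_{26} = 14, s_{27} = 19, s_{28} = 13, s_{29} = 0, s_{30} = 13.
The sequence repeats with period 28.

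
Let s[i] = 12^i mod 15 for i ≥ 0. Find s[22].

9

Listing terms: s[0] = 1,  s[1] = 12,  s[2] = 9,  s[3] = 3,  s[4] = 6,  s[5] = 12.
Since s[5] = s[1] = 12, the sequence is eventually periodic: after a pre-period of length 1 it cycles with period 4.
For i ≥ 1, s[i] depends only on (i - 1) mod 4. (22 - 1) mod 4 = 1, so s[22] = s[2] = 9.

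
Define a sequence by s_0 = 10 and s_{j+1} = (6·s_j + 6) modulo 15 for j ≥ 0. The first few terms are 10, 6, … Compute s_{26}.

Listing terms: s_0 = 10; s_1 = 6; s_2 = 12; s_3 = 3; s_4 = 9; s_5 = 0; s_6 = 6.
Since s_6 = s_1 = 6, the sequence is eventually periodic: after a pre-period of length 1 it cycles with period 5.
For j ≥ 1, s_j depends only on (j - 1) mod 5. (26 - 1) mod 5 = 0, so s_{26} = s_1 = 6.

6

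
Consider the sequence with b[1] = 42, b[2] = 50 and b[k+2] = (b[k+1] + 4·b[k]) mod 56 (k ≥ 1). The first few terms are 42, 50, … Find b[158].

Computing terms: b[1] = 42, b[2] = 50, b[3] = 50, b[4] = 26, b[5] = 2, b[6] = 50, b[7] = 2, b[8] = 34, b[9] = 42, b[10] = 10, b[11] = 10, b[12] = 50, b[13] = 34, b[14] = 10, b[15] = 34, b[16] = 18, b[17] = 42, b[18] = 2, b[19] = 2, b[20] = 10, b[21] = 18, b[22] = 2, b[23] = 18, b[24] = 26, b[25] = 42, b[26] = 34, b[27] = 34, b[28] = 2, b[29] = 26, b[30] = 34, b[31] = 26, b[32] = 50, b[33] = 42, b[34] = 18, b[35] = 18, b[36] = 34, b[37] = 50, b[38] = 18, b[39] = 50, b[40] = 10, b[41] = 42, b[42] = 26, b[43] = 26, b[44] = 18, b[45] = 10, b[46] = 26, b[47] = 10, b[48] = 2, b[49] = 42, b[50] = 50.
The sequence repeats with period 48.
(158 - 1) mod 48 = 13, so b[158] = b[14] = 10.

10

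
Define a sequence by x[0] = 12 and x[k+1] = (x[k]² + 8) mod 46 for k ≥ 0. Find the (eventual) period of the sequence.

5

Computing terms: x[0] = 12; x[1] = 14; x[2] = 20; x[3] = 40; x[4] = 44; x[5] = 12.
The sequence repeats with period 5.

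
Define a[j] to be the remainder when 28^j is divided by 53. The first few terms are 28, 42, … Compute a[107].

10

We have a[1] = 28, a[2] = 42, a[3] = 10, a[4] = 15, a[5] = 49, a[6] = 47, a[7] = 44, a[8] = 13, a[9] = 46, a[10] = 16, a[11] = 24, a[12] = 36, a[13] = 1, a[14] = 28.
The sequence repeats with period 13.
So a[107] = a[1 + ((107-1) mod 13)] = a[3] = 10.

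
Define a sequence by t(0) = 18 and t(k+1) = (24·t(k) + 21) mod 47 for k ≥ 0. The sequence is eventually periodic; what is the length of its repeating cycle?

We have t(0) = 18, t(1) = 30, t(2) = 36, t(3) = 39, t(4) = 17, t(5) = 6, t(6) = 24, t(7) = 33, t(8) = 14, t(9) = 28, t(10) = 35, t(11) = 15, t(12) = 5, t(13) = 0, t(14) = 21, t(15) = 8, t(16) = 25, t(17) = 10, t(18) = 26, t(19) = 34, t(20) = 38, t(21) = 40, t(22) = 41, t(23) = 18.
Since t(23) = t(0) = 18, the sequence is periodic with period 23.

23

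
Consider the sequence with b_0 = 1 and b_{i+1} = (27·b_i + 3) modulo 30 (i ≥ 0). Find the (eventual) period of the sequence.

4

b_0 = 1,  b_1 = 0,  b_2 = 3,  b_3 = 24,  b_4 = 21,  b_5 = 0.
Since b_5 = b_1 = 0, the sequence is eventually periodic: after a pre-period of length 1 it cycles with period 4.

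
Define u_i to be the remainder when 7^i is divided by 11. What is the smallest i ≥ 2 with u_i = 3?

We have u_1 = 7; u_2 = 5; u_3 = 2; u_4 = 3; u_5 = 10; u_6 = 4; u_7 = 6; u_8 = 9; u_9 = 8; u_{10} = 1; u_{11} = 7.
Since u_{11} = u_1 = 7, the sequence is periodic with period 10.
The value 3 first appears (with i ≥ 2) at u_4.

4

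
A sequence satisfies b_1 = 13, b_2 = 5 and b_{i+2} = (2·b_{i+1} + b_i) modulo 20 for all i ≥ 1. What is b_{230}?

Listing terms: b_1 = 13,  b_2 = 5,  b_3 = 3,  b_4 = 11,  b_5 = 5,  b_6 = 1,  b_7 = 7,  b_8 = 15,  b_9 = 17,  b_{10} = 9,  b_{11} = 15,  b_{12} = 19,  b_{13} = 13,  b_{14} = 5.
The sequence repeats with period 12.
So b_{230} = b_{1 + ((230-1) mod 12)} = b_2 = 5.

5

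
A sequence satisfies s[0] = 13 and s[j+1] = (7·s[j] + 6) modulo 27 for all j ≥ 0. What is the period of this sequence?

9

s[0] = 13; s[1] = 16; s[2] = 10; s[3] = 22; s[4] = 25; s[5] = 19; s[6] = 4; s[7] = 7; s[8] = 1; s[9] = 13.
The sequence repeats with period 9.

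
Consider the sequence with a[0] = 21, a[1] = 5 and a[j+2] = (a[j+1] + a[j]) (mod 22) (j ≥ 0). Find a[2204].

2

a[0] = 21; a[1] = 5; a[2] = 4; a[3] = 9; a[4] = 13; a[5] = 0; a[6] = 13; a[7] = 13; a[8] = 4; a[9] = 17; a[10] = 21; a[11] = 16; a[12] = 15; a[13] = 9; a[14] = 2; a[15] = 11; a[16] = 13; a[17] = 2; a[18] = 15; a[19] = 17; a[20] = 10; a[21] = 5; a[22] = 15; a[23] = 20; a[24] = 13; a[25] = 11; a[26] = 2; a[27] = 13; a[28] = 15; a[29] = 6; a[30] = 21; a[31] = 5.
The sequence repeats with period 30.
(2204 - 0) mod 30 = 14, so a[2204] = a[14] = 2.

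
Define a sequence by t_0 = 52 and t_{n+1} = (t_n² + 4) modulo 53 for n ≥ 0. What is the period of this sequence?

Computing terms: t_0 = 52, t_1 = 5, t_2 = 29, t_3 = 50, t_4 = 13, t_5 = 14, t_6 = 41, t_7 = 42, t_8 = 19, t_9 = 47, t_{10} = 40, t_{11} = 14.
Since t_{11} = t_5 = 14, the sequence is eventually periodic: after a pre-period of length 5 it cycles with period 6.

6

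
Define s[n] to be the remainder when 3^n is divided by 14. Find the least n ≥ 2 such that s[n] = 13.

3

Computing terms: s[1] = 3,  s[2] = 9,  s[3] = 13,  s[4] = 11,  s[5] = 5,  s[6] = 1,  s[7] = 3.
The sequence repeats with period 6.
The value 13 first appears (with n ≥ 2) at s[3].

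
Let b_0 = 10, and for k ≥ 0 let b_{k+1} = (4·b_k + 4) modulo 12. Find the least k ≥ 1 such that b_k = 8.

Listing terms: b_0 = 10,  b_1 = 8,  b_2 = 0,  b_3 = 4,  b_4 = 8.
Since b_4 = b_1 = 8, the sequence is eventually periodic: after a pre-period of length 1 it cycles with period 3.
The value 8 first appears (with k ≥ 1) at b_1.

1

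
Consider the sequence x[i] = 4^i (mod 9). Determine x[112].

4

Computing terms: x[0] = 1,  x[1] = 4,  x[2] = 7,  x[3] = 1.
The sequence repeats with period 3.
(112 - 0) mod 3 = 1, so x[112] = x[1] = 4.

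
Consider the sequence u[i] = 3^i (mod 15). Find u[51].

Listing terms: u[1] = 3, u[2] = 9, u[3] = 12, u[4] = 6, u[5] = 3.
The sequence repeats with period 4.
So u[51] = u[1 + ((51-1) mod 4)] = u[3] = 12.

12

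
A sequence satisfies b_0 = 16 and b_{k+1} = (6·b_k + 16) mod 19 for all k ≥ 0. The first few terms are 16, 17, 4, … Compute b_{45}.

16

Listing terms: b_0 = 16,  b_1 = 17,  b_2 = 4,  b_3 = 2,  b_4 = 9,  b_5 = 13,  b_6 = 18,  b_7 = 10,  b_8 = 0,  b_9 = 16.
Since b_9 = b_0 = 16, the sequence is periodic with period 9.
(45 - 0) mod 9 = 0, so b_{45} = b_0 = 16.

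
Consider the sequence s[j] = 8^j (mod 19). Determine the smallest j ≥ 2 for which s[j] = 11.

4

Listing terms: s[1] = 8,  s[2] = 7,  s[3] = 18,  s[4] = 11,  s[5] = 12,  s[6] = 1,  s[7] = 8.
Since s[7] = s[1] = 8, the sequence is periodic with period 6.
The value 11 first appears (with j ≥ 2) at s[4].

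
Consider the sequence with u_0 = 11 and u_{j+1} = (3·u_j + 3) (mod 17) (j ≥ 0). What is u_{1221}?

10

Listing terms: u_0 = 11,  u_1 = 2,  u_2 = 9,  u_3 = 13,  u_4 = 8,  u_5 = 10,  u_6 = 16,  u_7 = 0,  u_8 = 3,  u_9 = 12,  u_{10} = 5,  u_{11} = 1,  u_{12} = 6,  u_{13} = 4,  u_{14} = 15,  u_{15} = 14,  u_{16} = 11.
Since u_{16} = u_0 = 11, the sequence is periodic with period 16.
(1221 - 0) mod 16 = 5, so u_{1221} = u_5 = 10.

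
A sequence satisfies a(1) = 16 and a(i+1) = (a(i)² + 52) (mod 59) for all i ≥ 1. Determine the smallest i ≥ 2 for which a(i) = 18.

We have a(1) = 16,  a(2) = 13,  a(3) = 44,  a(4) = 41,  a(5) = 22,  a(6) = 5,  a(7) = 18,  a(8) = 22.
Since a(8) = a(5) = 22, the sequence is eventually periodic: after a pre-period of length 4 it cycles with period 3.
The value 18 first appears (with i ≥ 2) at a(7).

7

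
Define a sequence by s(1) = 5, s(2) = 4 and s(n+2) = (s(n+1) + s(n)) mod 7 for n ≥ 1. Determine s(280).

s(1) = 5; s(2) = 4; s(3) = 2; s(4) = 6; s(5) = 1; s(6) = 0; s(7) = 1; s(8) = 1; s(9) = 2; s(10) = 3; s(11) = 5; s(12) = 1; s(13) = 6; s(14) = 0; s(15) = 6; s(16) = 6; s(17) = 5; s(18) = 4.
The sequence repeats with period 16.
(280 - 1) mod 16 = 7, so s(280) = s(8) = 1.

1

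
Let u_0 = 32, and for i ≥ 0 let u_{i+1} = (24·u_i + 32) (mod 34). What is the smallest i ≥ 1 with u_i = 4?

We have u_0 = 32; u_1 = 18; u_2 = 22; u_3 = 16; u_4 = 8; u_5 = 20; u_6 = 2; u_7 = 12; u_8 = 14; u_9 = 28; u_{10} = 24; u_{11} = 30; u_{12} = 4; u_{13} = 26; u_{14} = 10; u_{15} = 0; u_{16} = 32.
Since u_{16} = u_0 = 32, the sequence is periodic with period 16.
The value 4 first appears (with i ≥ 1) at u_{12}.

12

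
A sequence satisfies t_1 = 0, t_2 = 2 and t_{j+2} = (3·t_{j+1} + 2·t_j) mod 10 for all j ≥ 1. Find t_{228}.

4

Listing terms: t_1 = 0,  t_2 = 2,  t_3 = 6,  t_4 = 2,  t_5 = 8,  t_6 = 8,  t_7 = 0,  t_8 = 6,  t_9 = 8,  t_{10} = 6,  t_{11} = 4,  t_{12} = 4,  t_{13} = 0,  t_{14} = 8,  t_{15} = 4,  t_{16} = 8,  t_{17} = 2,  t_{18} = 2,  t_{19} = 0,  t_{20} = 4,  t_{21} = 2,  t_{22} = 4,  t_{23} = 6,  t_{24} = 6,  t_{25} = 0,  t_{26} = 2.
The sequence repeats with period 24.
So t_{228} = t_{1 + ((228-1) mod 24)} = t_{12} = 4.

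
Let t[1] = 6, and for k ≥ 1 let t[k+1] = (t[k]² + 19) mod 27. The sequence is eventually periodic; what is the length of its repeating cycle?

3

Listing terms: t[1] = 6; t[2] = 1; t[3] = 20; t[4] = 14; t[5] = 26; t[6] = 20.
Since t[6] = t[3] = 20, the sequence is eventually periodic: after a pre-period of length 2 it cycles with period 3.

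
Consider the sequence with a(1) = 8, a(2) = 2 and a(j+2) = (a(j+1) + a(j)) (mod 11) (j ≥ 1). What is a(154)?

1

We have a(1) = 8,  a(2) = 2,  a(3) = 10,  a(4) = 1,  a(5) = 0,  a(6) = 1,  a(7) = 1,  a(8) = 2,  a(9) = 3,  a(10) = 5,  a(11) = 8,  a(12) = 2.
Since (a(11), a(12)) = (a(1), a(2)) = (8, 2) (two consecutive terms determine the rest), the sequence is periodic with period 10.
(154 - 1) mod 10 = 3, so a(154) = a(4) = 1.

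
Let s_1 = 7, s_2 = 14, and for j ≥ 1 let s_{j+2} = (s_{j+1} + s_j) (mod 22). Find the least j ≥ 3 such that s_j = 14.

26

s_1 = 7; s_2 = 14; s_3 = 21; s_4 = 13; s_5 = 12; s_6 = 3; s_7 = 15; s_8 = 18; s_9 = 11; s_{10} = 7; s_{11} = 18; s_{12} = 3; s_{13} = 21; s_{14} = 2; s_{15} = 1; s_{16} = 3; s_{17} = 4; s_{18} = 7; s_{19} = 11; s_{20} = 18; s_{21} = 7; s_{22} = 3; s_{23} = 10; s_{24} = 13; s_{25} = 1; s_{26} = 14; s_{27} = 15; s_{28} = 7; s_{29} = 0; s_{30} = 7; s_{31} = 7; s_{32} = 14.
The sequence repeats with period 30.
The value 14 first appears (with j ≥ 3) at s_{26}.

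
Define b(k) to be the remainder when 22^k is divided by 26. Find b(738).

We have b(1) = 22,  b(2) = 16,  b(3) = 14,  b(4) = 22.
Since b(4) = b(1) = 22, the sequence is periodic with period 3.
(738 - 1) mod 3 = 2, so b(738) = b(3) = 14.

14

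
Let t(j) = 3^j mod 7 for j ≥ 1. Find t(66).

We have t(1) = 3,  t(2) = 2,  t(3) = 6,  t(4) = 4,  t(5) = 5,  t(6) = 1,  t(7) = 3.
The sequence repeats with period 6.
So t(66) = t(1 + ((66-1) mod 6)) = t(6) = 1.

1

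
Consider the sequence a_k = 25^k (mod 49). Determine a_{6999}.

Computing terms: a_1 = 25; a_2 = 37; a_3 = 43; a_4 = 46; a_5 = 23; a_6 = 36; a_7 = 18; a_8 = 9; a_9 = 29; a_{10} = 39; a_{11} = 44; a_{12} = 22; a_{13} = 11; a_{14} = 30; a_{15} = 15; a_{16} = 32; a_{17} = 16; a_{18} = 8; a_{19} = 4; a_{20} = 2; a_{21} = 1; a_{22} = 25.
The sequence repeats with period 21.
So a_{6999} = a_{1 + ((6999-1) mod 21)} = a_6 = 36.

36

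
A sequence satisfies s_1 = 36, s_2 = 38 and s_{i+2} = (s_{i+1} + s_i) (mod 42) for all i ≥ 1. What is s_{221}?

24

s_1 = 36,  s_2 = 38,  s_3 = 32,  s_4 = 28,  s_5 = 18,  s_6 = 4,  s_7 = 22,  s_8 = 26,  s_9 = 6,  s_{10} = 32,  s_{11} = 38,  s_{12} = 28,  s_{13} = 24,  s_{14} = 10,  s_{15} = 34,  s_{16} = 2,  s_{17} = 36,  s_{18} = 38.
Since (s_{17}, s_{18}) = (s_1, s_2) = (36, 38) (two consecutive terms determine the rest), the sequence is periodic with period 16.
(221 - 1) mod 16 = 12, so s_{221} = s_{13} = 24.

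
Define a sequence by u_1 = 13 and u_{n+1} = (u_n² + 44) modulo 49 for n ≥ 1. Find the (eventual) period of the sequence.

7

Computing terms: u_1 = 13; u_2 = 17; u_3 = 39; u_4 = 46; u_5 = 4; u_6 = 11; u_7 = 18; u_8 = 25; u_9 = 32; u_{10} = 39.
Since u_{10} = u_3 = 39, the sequence is eventually periodic: after a pre-period of length 2 it cycles with period 7.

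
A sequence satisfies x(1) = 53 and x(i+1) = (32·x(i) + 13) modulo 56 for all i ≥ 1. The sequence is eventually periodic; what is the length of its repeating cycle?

3

Computing terms: x(1) = 53, x(2) = 29, x(3) = 45, x(4) = 53.
Since x(4) = x(1) = 53, the sequence is periodic with period 3.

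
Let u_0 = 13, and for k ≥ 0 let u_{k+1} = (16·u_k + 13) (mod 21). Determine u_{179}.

We have u_0 = 13,  u_1 = 11,  u_2 = 0,  u_3 = 13.
Since u_3 = u_0 = 13, the sequence is periodic with period 3.
(179 - 0) mod 3 = 2, so u_{179} = u_2 = 0.

0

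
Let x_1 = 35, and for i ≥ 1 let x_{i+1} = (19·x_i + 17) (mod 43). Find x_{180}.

x_1 = 35,  x_2 = 37,  x_3 = 32,  x_4 = 23,  x_5 = 24,  x_6 = 0,  x_7 = 17,  x_8 = 39,  x_9 = 27,  x_{10} = 14,  x_{11} = 25,  x_{12} = 19,  x_{13} = 34,  x_{14} = 18,  x_{15} = 15,  x_{16} = 1,  x_{17} = 36,  x_{18} = 13,  x_{19} = 6,  x_{20} = 2,  x_{21} = 12,  x_{22} = 30,  x_{23} = 28,  x_{24} = 33,  x_{25} = 42,  x_{26} = 41,  x_{27} = 22,  x_{28} = 5,  x_{29} = 26,  x_{30} = 38,  x_{31} = 8,  x_{32} = 40,  x_{33} = 3,  x_{34} = 31,  x_{35} = 4,  x_{36} = 7,  x_{37} = 21,  x_{38} = 29,  x_{39} = 9,  x_{40} = 16,  x_{41} = 20,  x_{42} = 10,  x_{43} = 35.
Since x_{43} = x_1 = 35, the sequence is periodic with period 42.
So x_{180} = x_{1 + ((180-1) mod 42)} = x_{12} = 19.

19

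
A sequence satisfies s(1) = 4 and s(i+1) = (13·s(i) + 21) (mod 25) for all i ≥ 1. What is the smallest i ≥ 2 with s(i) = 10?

15

Computing terms: s(1) = 4; s(2) = 23; s(3) = 20; s(4) = 6; s(5) = 24; s(6) = 8; s(7) = 0; s(8) = 21; s(9) = 19; s(10) = 18; s(11) = 5; s(12) = 11; s(13) = 14; s(14) = 3; s(15) = 10; s(16) = 1; s(17) = 9; s(18) = 13; s(19) = 15; s(20) = 16; s(21) = 4.
The sequence repeats with period 20.
The value 10 first appears (with i ≥ 2) at s(15).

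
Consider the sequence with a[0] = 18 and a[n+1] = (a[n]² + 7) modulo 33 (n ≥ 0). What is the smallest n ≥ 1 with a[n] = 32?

a[0] = 18,  a[1] = 1,  a[2] = 8,  a[3] = 5,  a[4] = 32,  a[5] = 8.
Since a[5] = a[2] = 8, the sequence is eventually periodic: after a pre-period of length 2 it cycles with period 3.
The value 32 first appears (with n ≥ 1) at a[4].

4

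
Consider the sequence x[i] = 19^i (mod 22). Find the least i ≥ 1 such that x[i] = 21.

5

Computing terms: x[0] = 1, x[1] = 19, x[2] = 9, x[3] = 17, x[4] = 15, x[5] = 21, x[6] = 3, x[7] = 13, x[8] = 5, x[9] = 7, x[10] = 1.
The sequence repeats with period 10.
The value 21 first appears (with i ≥ 1) at x[5].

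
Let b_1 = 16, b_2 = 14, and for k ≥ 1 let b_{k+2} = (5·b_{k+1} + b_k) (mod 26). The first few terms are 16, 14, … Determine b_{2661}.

18

We have b_1 = 16, b_2 = 14, b_3 = 8, b_4 = 2, b_5 = 18, b_6 = 14, b_7 = 10, b_8 = 12, b_9 = 18, b_{10} = 24, b_{11} = 8, b_{12} = 12, b_{13} = 16, b_{14} = 14.
Since (b_{13}, b_{14}) = (b_1, b_2) = (16, 14) (two consecutive terms determine the rest), the sequence is periodic with period 12.
(2661 - 1) mod 12 = 8, so b_{2661} = b_9 = 18.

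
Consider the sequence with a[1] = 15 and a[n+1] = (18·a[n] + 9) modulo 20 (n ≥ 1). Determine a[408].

7

Computing terms: a[1] = 15,  a[2] = 19,  a[3] = 11,  a[4] = 7,  a[5] = 15.
The sequence repeats with period 4.
(408 - 1) mod 4 = 3, so a[408] = a[4] = 7.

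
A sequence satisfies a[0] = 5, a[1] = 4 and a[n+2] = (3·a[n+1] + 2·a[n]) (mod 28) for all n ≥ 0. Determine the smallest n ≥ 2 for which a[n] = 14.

4

Listing terms: a[0] = 5, a[1] = 4, a[2] = 22, a[3] = 18, a[4] = 14, a[5] = 22, a[6] = 10, a[7] = 18, a[8] = 18, a[9] = 6, a[10] = 26, a[11] = 6, a[12] = 14, a[13] = 26, a[14] = 22, a[15] = 6, a[16] = 6, a[17] = 2, a[18] = 18, a[19] = 2, a[20] = 14, a[21] = 18, a[22] = 26, a[23] = 2, a[24] = 2, a[25] = 10, a[26] = 6, a[27] = 10, a[28] = 14, a[29] = 6, a[30] = 18, a[31] = 10, a[32] = 10, a[33] = 22, a[34] = 2, a[35] = 22, a[36] = 14, a[37] = 2, a[38] = 6, a[39] = 22, a[40] = 22, a[41] = 26, a[42] = 10, a[43] = 26, a[44] = 14, a[45] = 10, a[46] = 2, a[47] = 26, a[48] = 26, a[49] = 18, a[50] = 22, a[51] = 18.
Since (a[50], a[51]) = (a[2], a[3]) = (22, 18) (two consecutive terms determine the rest), the sequence is eventually periodic: after a pre-period of length 2 it cycles with period 48.
The value 14 first appears (with n ≥ 2) at a[4].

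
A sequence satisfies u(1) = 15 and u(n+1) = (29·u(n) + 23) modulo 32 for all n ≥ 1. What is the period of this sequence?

Listing terms: u(1) = 15,  u(2) = 10,  u(3) = 25,  u(4) = 12,  u(5) = 19,  u(6) = 30,  u(7) = 29,  u(8) = 0,  u(9) = 23,  u(10) = 18,  u(11) = 1,  u(12) = 20,  u(13) = 27,  u(14) = 6,  u(15) = 5,  u(16) = 8,  u(17) = 31,  u(18) = 26,  u(19) = 9,  u(20) = 28,  u(21) = 3,  u(22) = 14,  u(23) = 13,  u(24) = 16,  u(25) = 7,  u(26) = 2,  u(27) = 17,  u(28) = 4,  u(29) = 11,  u(30) = 22,  u(31) = 21,  u(32) = 24,  u(33) = 15.
The sequence repeats with period 32.

32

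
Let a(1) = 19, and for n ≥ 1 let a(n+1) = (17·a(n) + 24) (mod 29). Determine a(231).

7

We have a(1) = 19,  a(2) = 28,  a(3) = 7,  a(4) = 27,  a(5) = 19.
Since a(5) = a(1) = 19, the sequence is periodic with period 4.
(231 - 1) mod 4 = 2, so a(231) = a(3) = 7.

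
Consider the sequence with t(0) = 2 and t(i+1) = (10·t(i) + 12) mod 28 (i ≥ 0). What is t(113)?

t(0) = 2,  t(1) = 4,  t(2) = 24,  t(3) = 0,  t(4) = 12,  t(5) = 20,  t(6) = 16,  t(7) = 4.
Since t(7) = t(1) = 4, the sequence is eventually periodic: after a pre-period of length 1 it cycles with period 6.
For i ≥ 1, t(i) depends only on (i - 1) mod 6. (113 - 1) mod 6 = 4, so t(113) = t(5) = 20.

20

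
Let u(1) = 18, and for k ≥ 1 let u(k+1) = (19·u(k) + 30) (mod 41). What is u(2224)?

u(1) = 18,  u(2) = 3,  u(3) = 5,  u(4) = 2,  u(5) = 27,  u(6) = 10,  u(7) = 15,  u(8) = 28,  u(9) = 29,  u(10) = 7,  u(11) = 40,  u(12) = 11,  u(13) = 34,  u(14) = 20,  u(15) = 0,  u(16) = 30,  u(17) = 26,  u(18) = 32,  u(19) = 23,  u(20) = 16,  u(21) = 6,  u(22) = 21,  u(23) = 19,  u(24) = 22,  u(25) = 38,  u(26) = 14,  u(27) = 9,  u(28) = 37,  u(29) = 36,  u(30) = 17,  u(31) = 25,  u(32) = 13,  u(33) = 31,  u(34) = 4,  u(35) = 24,  u(36) = 35,  u(37) = 39,  u(38) = 33,  u(39) = 1,  u(40) = 8,  u(41) = 18.
Since u(41) = u(1) = 18, the sequence is periodic with period 40.
So u(2224) = u(1 + ((2224-1) mod 40)) = u(24) = 22.

22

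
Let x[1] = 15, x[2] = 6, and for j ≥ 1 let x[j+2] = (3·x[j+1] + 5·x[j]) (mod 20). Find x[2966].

Computing terms: x[1] = 15, x[2] = 6, x[3] = 13, x[4] = 9, x[5] = 12, x[6] = 1, x[7] = 3, x[8] = 14, x[9] = 17, x[10] = 1, x[11] = 8, x[12] = 9, x[13] = 7, x[14] = 6, x[15] = 13.
Since (x[14], x[15]) = (x[2], x[3]) = (6, 13) (two consecutive terms determine the rest), the sequence is eventually periodic: after a pre-period of length 1 it cycles with period 12.
For j ≥ 2, x[j] depends only on (j - 2) mod 12. (2966 - 2) mod 12 = 0, so x[2966] = x[2] = 6.

6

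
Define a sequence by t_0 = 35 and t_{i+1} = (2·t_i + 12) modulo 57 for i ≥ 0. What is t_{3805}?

19

We have t_0 = 35; t_1 = 25; t_2 = 5; t_3 = 22; t_4 = 56; t_5 = 10; t_6 = 32; t_7 = 19; t_8 = 50; t_9 = 55; t_{10} = 8; t_{11} = 28; t_{12} = 11; t_{13} = 34; t_{14} = 23; t_{15} = 1; t_{16} = 14; t_{17} = 40; t_{18} = 35.
The sequence repeats with period 18.
So t_{3805} = t_{0 + ((3805-0) mod 18)} = t_7 = 19.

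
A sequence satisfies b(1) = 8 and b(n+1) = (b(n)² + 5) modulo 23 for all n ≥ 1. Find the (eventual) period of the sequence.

4

Computing terms: b(1) = 8,  b(2) = 0,  b(3) = 5,  b(4) = 7,  b(5) = 8.
The sequence repeats with period 4.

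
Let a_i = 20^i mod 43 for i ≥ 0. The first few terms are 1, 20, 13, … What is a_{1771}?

37

Listing terms: a_0 = 1; a_1 = 20; a_2 = 13; a_3 = 2; a_4 = 40; a_5 = 26; a_6 = 4; a_7 = 37; a_8 = 9; a_9 = 8; a_{10} = 31; a_{11} = 18; a_{12} = 16; a_{13} = 19; a_{14} = 36; a_{15} = 32; a_{16} = 38; a_{17} = 29; a_{18} = 21; a_{19} = 33; a_{20} = 15; a_{21} = 42; a_{22} = 23; a_{23} = 30; a_{24} = 41; a_{25} = 3; a_{26} = 17; a_{27} = 39; a_{28} = 6; a_{29} = 34; a_{30} = 35; a_{31} = 12; a_{32} = 25; a_{33} = 27; a_{34} = 24; a_{35} = 7; a_{36} = 11; a_{37} = 5; a_{38} = 14; a_{39} = 22; a_{40} = 10; a_{41} = 28; a_{42} = 1.
The sequence repeats with period 42.
So a_{1771} = a_{0 + ((1771-0) mod 42)} = a_7 = 37.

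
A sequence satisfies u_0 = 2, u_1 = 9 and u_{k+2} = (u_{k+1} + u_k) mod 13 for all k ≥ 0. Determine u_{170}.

11

We have u_0 = 2; u_1 = 9; u_2 = 11; u_3 = 7; u_4 = 5; u_5 = 12; u_6 = 4; u_7 = 3; u_8 = 7; u_9 = 10; u_{10} = 4; u_{11} = 1; u_{12} = 5; u_{13} = 6; u_{14} = 11; u_{15} = 4; u_{16} = 2; u_{17} = 6; u_{18} = 8; u_{19} = 1; u_{20} = 9; u_{21} = 10; u_{22} = 6; u_{23} = 3; u_{24} = 9; u_{25} = 12; u_{26} = 8; u_{27} = 7; u_{28} = 2; u_{29} = 9.
The sequence repeats with period 28.
So u_{170} = u_{0 + ((170-0) mod 28)} = u_2 = 11.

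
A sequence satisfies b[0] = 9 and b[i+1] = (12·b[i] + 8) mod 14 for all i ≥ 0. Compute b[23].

10

b[0] = 9; b[1] = 4; b[2] = 0; b[3] = 8; b[4] = 6; b[5] = 10; b[6] = 2; b[7] = 4.
Since b[7] = b[1] = 4, the sequence is eventually periodic: after a pre-period of length 1 it cycles with period 6.
For i ≥ 1, b[i] depends only on (i - 1) mod 6. (23 - 1) mod 6 = 4, so b[23] = b[5] = 10.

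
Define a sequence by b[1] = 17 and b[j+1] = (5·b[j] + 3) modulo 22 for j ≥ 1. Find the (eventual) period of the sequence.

10

We have b[1] = 17; b[2] = 0; b[3] = 3; b[4] = 18; b[5] = 5; b[6] = 6; b[7] = 11; b[8] = 14; b[9] = 7; b[10] = 16; b[11] = 17.
The sequence repeats with period 10.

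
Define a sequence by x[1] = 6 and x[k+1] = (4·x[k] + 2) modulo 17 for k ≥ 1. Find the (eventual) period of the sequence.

4

Computing terms: x[1] = 6, x[2] = 9, x[3] = 4, x[4] = 1, x[5] = 6.
Since x[5] = x[1] = 6, the sequence is periodic with period 4.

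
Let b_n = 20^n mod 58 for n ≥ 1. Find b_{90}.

Computing terms: b_1 = 20,  b_2 = 52,  b_3 = 54,  b_4 = 36,  b_5 = 24,  b_6 = 16,  b_7 = 30,  b_8 = 20.
Since b_8 = b_1 = 20, the sequence is periodic with period 7.
(90 - 1) mod 7 = 5, so b_{90} = b_6 = 16.

16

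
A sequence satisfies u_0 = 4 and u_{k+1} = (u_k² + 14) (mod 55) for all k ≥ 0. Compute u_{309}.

u_0 = 4; u_1 = 30; u_2 = 34; u_3 = 15; u_4 = 19; u_5 = 45; u_6 = 4.
Since u_6 = u_0 = 4, the sequence is periodic with period 6.
(309 - 0) mod 6 = 3, so u_{309} = u_3 = 15.

15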